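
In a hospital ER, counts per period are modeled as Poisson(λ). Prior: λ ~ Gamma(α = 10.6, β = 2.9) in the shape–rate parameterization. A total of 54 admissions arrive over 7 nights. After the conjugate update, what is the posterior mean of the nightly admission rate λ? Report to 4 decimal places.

With a Gamma(shape α, rate β) prior, the Poisson likelihood is conjugate: the posterior is Gamma(α + ΣXᵢ, β + n).
Posterior: Gamma(α+S, β+n) = Gamma(10.6+54, 2.9+7) = Gamma(64.6, 9.9).
Posterior mean = α/β = 64.6/9.9 = 6.5253.

6.5253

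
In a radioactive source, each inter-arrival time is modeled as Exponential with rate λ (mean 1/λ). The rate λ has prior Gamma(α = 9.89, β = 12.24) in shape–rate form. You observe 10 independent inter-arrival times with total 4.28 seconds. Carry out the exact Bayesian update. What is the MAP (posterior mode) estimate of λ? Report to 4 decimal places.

With a Gamma(shape α, rate β) prior on the exponential rate λ, the posterior after n observations with total T = Σxᵢ is Gamma(α+n, β+T).
Posterior: Gamma(9.89+10, 12.24+4.28) = Gamma(19.89, 16.52).
Mode = (α−1)/β = 1.1435.

1.1435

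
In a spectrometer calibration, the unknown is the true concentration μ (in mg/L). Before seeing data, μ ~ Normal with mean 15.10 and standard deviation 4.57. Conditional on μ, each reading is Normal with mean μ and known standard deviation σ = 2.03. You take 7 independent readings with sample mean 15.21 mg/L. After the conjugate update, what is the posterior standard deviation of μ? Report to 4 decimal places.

0.7567

For Normal data with known variance σ², a Normal(μ₀, σ₀²) prior on μ is conjugate. Posterior precision = 1/σ₀² + n/σ²; posterior mean is the precision-weighted average of μ₀ and x̄.
σ₀² = 4.57² = 20.8849, σ² = 2.03² = 4.1209; σ² + n·σ₀² = 4.1209 + 7·20.8849 = 150.3152.
Posterior precision = 1/σ₀² + n/σ² = 1/20.8849 + 7/4.1209 = (σ² + n·σ₀²)/(σ₀²σ²) = 150.3152/(20.8849·4.1209); posterior variance σₙ² = σ₀²σ²/(σ² + n·σ₀²) = 20.8849·4.1209/150.3152 = 0.572561.
Posterior SD = √σₙ² = √(20.8849·4.1209/150.3152) = 0.7567.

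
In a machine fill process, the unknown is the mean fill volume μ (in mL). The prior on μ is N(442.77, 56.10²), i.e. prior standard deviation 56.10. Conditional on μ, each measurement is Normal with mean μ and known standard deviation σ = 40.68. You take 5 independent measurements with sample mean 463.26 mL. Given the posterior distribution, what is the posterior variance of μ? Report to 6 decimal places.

299.478220

For Normal data with known variance σ², a Normal(μ₀, σ₀²) prior on μ is conjugate. Posterior precision = 1/σ₀² + n/σ²; posterior mean is the precision-weighted average of μ₀ and x̄.
σ₀² = 56.10² = 3147.21, σ² = 40.68² = 1654.8624; σ² + n·σ₀² = 1654.8624 + 5·3147.21 = 17390.9124.
Posterior precision = 1/σ₀² + n/σ² = 1/3147.21 + 5/1654.8624 = (σ² + n·σ₀²)/(σ₀²σ²) = 17390.9124/(3147.21·1654.8624); posterior variance σₙ² = σ₀²σ²/(σ² + n·σ₀²) = 3147.21·1654.8624/17390.9124 = 299.478220.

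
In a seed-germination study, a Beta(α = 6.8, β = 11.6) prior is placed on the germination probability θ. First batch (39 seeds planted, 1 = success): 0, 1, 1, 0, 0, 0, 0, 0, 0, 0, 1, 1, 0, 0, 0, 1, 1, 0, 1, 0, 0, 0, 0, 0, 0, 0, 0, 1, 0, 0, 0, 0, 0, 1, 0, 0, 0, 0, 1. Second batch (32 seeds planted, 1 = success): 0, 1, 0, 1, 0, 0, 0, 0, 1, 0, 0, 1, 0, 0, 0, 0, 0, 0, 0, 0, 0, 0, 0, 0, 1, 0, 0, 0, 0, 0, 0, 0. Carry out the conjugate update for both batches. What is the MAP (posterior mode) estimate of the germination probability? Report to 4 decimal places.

0.2380

The Beta prior is conjugate to a Binomial/Bernoulli likelihood; the update adds successes to α and failures to β.
After batch 1: Beta(6.8+10, 11.6+29) = Beta(16.8, 40.6).
After batch 2: Beta(16.8+5, 40.6+27) = Beta(21.8, 67.6).
Mode of Beta(a,b) for a,b>1 is (a−1)/(a+b−2) = 20.8/87.4 = 0.2380.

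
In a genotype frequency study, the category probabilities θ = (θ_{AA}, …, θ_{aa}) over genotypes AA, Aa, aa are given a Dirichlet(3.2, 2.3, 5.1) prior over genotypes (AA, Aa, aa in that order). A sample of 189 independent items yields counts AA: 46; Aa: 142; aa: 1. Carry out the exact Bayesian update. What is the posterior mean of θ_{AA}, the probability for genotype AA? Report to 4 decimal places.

The Dirichlet prior is conjugate to the Multinomial likelihood: each posterior αⱼ = prior αⱼ + observed count nⱼ.
Posterior concentration: (49.2, 144.3, 6.1), total = 199.6.
E[θ_{AA}|data] = α_{AA}/Σα = 49.2/199.6 = 0.2465.

0.2465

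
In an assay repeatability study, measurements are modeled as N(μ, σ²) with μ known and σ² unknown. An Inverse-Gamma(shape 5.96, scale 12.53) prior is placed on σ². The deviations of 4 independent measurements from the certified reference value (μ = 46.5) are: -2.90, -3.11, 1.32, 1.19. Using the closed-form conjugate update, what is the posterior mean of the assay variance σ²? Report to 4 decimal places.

3.3262

With known mean μ and an Inverse-Gamma(α, β) prior on σ², the Normal likelihood is conjugate: posterior is Inv-Gamma(α + n/2, β + Σ(xᵢ−μ)²/2).
Σ(xᵢ−μ)² = (-2.90)² + (-3.11)² + (1.32)² + (1.19)² = 21.2406.
Posterior: Inv-Gamma(5.96 + 4/2, 12.53 + 21.2406/2) = Inv-Gamma(7.96, 23.15030).
E[σ²|data] = β/(α−1) = 23.15030/6.96 = 3.3262.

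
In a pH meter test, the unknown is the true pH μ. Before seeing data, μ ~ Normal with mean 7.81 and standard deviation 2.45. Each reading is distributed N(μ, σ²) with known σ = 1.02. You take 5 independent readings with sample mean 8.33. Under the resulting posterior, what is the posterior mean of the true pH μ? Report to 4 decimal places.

8.3126

For Normal data with known variance σ², a Normal(μ₀, σ₀²) prior on μ is conjugate. Posterior precision = 1/σ₀² + n/σ²; posterior mean is the precision-weighted average of μ₀ and x̄.
n·x̄ = 5·8.33 = 41.65.
σ₀² = 2.45² = 6.0025, σ² = 1.02² = 1.0404; σ² + n·σ₀² = 1.0404 + 5·6.0025 = 31.0529.
Posterior mean = (μ₀/σ₀² + n·x̄/σ²)/(1/σ₀² + n/σ²) = (σ²·μ₀ + σ₀²·n·x̄)/(σ² + n·σ₀²) = (1.0404·7.81 + 6.0025·41.65)/31.0529 = 258.129649/31.0529 = 8.3126.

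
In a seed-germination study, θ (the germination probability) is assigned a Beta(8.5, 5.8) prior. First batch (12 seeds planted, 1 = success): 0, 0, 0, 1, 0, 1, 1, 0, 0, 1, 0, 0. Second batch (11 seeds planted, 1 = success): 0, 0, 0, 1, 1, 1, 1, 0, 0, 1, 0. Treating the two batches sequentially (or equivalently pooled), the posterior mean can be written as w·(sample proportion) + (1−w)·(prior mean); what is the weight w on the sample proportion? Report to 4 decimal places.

0.6166

The Beta prior is conjugate to a Binomial/Bernoulli likelihood; the update adds successes to α and failures to β.
Total number of seeds planted: n = 12 + 11 = 23.
Posterior mean = (α₀+k)/(α₀+β₀+n) = [n/(α₀+β₀+n)]·(k/n) + [(α₀+β₀)/(α₀+β₀+n)]·α₀/(α₀+β₀), so only n and the prior enter the weight.
The weight on the data is w = n/(α₀+β₀+n) = 23/(8.5+5.8+23) = 23/37.3 = 0.6166.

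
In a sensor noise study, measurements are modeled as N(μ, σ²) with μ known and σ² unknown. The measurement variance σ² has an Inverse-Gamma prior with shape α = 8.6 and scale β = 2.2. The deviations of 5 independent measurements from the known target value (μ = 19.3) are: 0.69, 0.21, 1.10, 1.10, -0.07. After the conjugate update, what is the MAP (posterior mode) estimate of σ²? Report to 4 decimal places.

With known mean μ and an Inverse-Gamma(α, β) prior on σ², the Normal likelihood is conjugate: posterior is Inv-Gamma(α + n/2, β + Σ(xᵢ−μ)²/2).
Σ(xᵢ−μ)² = (0.69)² + (0.21)² + (1.10)² + (1.10)² + (-0.07)² = 2.9451.
Posterior: Inv-Gamma(8.6 + 5/2, 2.2 + 2.9451/2) = Inv-Gamma(11.10, 3.67255).
Mode = β/(α+1) = 3.67255/12.10 = 0.3035.

0.3035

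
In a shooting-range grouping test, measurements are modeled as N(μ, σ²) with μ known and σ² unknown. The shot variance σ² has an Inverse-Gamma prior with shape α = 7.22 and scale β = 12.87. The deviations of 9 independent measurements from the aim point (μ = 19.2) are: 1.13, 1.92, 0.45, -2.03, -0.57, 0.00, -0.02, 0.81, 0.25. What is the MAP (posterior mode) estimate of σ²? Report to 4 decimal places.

With known mean μ and an Inverse-Gamma(α, β) prior on σ², the Normal likelihood is conjugate: posterior is Inv-Gamma(α + n/2, β + Σ(xᵢ−μ)²/2).
Σ(xᵢ−μ)² = (1.13)² + (1.92)² + (0.45)² + (-2.03)² + (-0.57)² + (0.00)² + (-0.02)² + (0.81)² + (0.25)² = 10.3306.
Posterior: Inv-Gamma(7.22 + 9/2, 12.87 + 10.3306/2) = Inv-Gamma(11.72, 18.03530).
Mode = β/(α+1) = 18.03530/12.72 = 1.4179.

1.4179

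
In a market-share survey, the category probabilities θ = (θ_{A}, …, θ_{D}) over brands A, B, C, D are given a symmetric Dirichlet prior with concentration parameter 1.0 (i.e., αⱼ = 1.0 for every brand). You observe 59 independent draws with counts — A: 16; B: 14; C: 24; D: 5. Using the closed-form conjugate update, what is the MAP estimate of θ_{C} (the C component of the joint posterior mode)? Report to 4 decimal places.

The Dirichlet prior is conjugate to the Multinomial likelihood: each posterior αⱼ = prior αⱼ + observed count nⱼ.
Posterior concentration: (17.0, 15.0, 25.0, 6.0), total = 63.0.
Joint mode component: (α_{C}−1)/(Σα−K) = 24.0/59.0 = 0.4068.

0.4068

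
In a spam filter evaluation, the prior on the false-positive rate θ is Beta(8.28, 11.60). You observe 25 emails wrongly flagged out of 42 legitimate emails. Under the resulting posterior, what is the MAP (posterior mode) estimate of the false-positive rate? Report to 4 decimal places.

The Beta prior is conjugate to a Binomial/Bernoulli likelihood; the update adds successes to α and failures to β.
Posterior: Beta(α+k, β+n−k) = Beta(8.28+25, 11.60+17) = Beta(33.28, 28.60).
Mode of Beta(a,b) for a,b>1 is (a−1)/(a+b−2) = 32.28/59.88 = 0.5391.

0.5391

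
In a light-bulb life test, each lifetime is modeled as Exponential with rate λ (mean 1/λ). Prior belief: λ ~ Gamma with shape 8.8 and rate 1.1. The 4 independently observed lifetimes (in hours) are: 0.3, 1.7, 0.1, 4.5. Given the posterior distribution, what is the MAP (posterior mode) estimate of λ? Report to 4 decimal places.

With a Gamma(shape α, rate β) prior on the exponential rate λ, the posterior after n observations with total T = Σxᵢ is Gamma(α+n, β+T).
Sum of observations T = 6.6 hours; n = 4.
Posterior: Gamma(8.8+4, 1.1+6.6) = Gamma(12.8, 7.7).
Mode = (α−1)/β = 1.5325.

1.5325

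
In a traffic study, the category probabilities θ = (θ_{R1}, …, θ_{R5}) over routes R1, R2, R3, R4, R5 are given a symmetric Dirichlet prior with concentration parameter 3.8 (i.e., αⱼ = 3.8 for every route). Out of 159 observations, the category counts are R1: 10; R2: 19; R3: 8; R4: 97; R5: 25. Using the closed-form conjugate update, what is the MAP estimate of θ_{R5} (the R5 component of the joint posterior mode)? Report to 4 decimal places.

0.1607

The Dirichlet prior is conjugate to the Multinomial likelihood: each posterior αⱼ = prior αⱼ + observed count nⱼ.
Posterior concentration: (13.8, 22.8, 11.8, 100.8, 28.8), total = 178.0.
Joint mode component: (α_{R5}−1)/(Σα−K) = 27.8/173.0 = 0.1607.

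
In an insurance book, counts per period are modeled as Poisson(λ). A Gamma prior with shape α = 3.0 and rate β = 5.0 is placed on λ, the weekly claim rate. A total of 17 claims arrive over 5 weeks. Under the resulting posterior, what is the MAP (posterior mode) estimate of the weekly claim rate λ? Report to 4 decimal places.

1.9000

With a Gamma(shape α, rate β) prior, the Poisson likelihood is conjugate: the posterior is Gamma(α + ΣXᵢ, β + n).
Posterior: Gamma(α+S, β+n) = Gamma(3.0+17, 5.0+5) = Gamma(20.0, 10.0).
Mode of Gamma(α,β) for α≥1 is (α−1)/β = 19.0/10.0 = 1.9000.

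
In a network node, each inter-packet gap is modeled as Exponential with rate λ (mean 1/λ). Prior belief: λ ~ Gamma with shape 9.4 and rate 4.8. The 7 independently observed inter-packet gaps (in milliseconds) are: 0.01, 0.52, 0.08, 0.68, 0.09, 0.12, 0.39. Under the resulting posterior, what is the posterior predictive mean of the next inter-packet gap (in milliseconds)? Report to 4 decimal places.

With a Gamma(shape α, rate β) prior on the exponential rate λ, the posterior after n observations with total T = Σxᵢ is Gamma(α+n, β+T).
Sum of observations T = 1.89 milliseconds; n = 7.
Posterior: Gamma(9.4+7, 4.8+1.89) = Gamma(16.4, 6.69).
The predictive distribution for the next observation is Lomax; its mean is β/(α−1) = 6.69/15.4 = 0.4344.

0.4344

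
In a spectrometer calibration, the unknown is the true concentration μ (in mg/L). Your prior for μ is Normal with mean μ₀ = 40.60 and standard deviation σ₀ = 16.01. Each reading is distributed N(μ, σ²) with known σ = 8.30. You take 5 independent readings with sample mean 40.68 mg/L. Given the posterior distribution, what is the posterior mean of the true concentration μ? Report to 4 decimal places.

40.6759

For Normal data with known variance σ², a Normal(μ₀, σ₀²) prior on μ is conjugate. Posterior precision = 1/σ₀² + n/σ²; posterior mean is the precision-weighted average of μ₀ and x̄.
n·x̄ = 5·40.68 = 203.4.
σ₀² = 16.01² = 256.3201, σ² = 8.30² = 68.89; σ² + n·σ₀² = 68.89 + 5·256.3201 = 1350.4905.
Posterior mean = (μ₀/σ₀² + n·x̄/σ²)/(1/σ₀² + n/σ²) = (σ²·μ₀ + σ₀²·n·x̄)/(σ² + n·σ₀²) = (68.89·40.60 + 256.3201·203.4)/1350.4905 = 54932.44234/1350.4905 = 40.6759.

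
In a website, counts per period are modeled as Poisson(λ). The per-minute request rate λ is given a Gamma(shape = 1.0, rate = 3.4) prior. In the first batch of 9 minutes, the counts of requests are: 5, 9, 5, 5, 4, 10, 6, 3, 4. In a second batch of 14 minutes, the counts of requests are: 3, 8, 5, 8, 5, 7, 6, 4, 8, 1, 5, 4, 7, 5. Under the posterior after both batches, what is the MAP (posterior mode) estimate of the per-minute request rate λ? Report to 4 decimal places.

4.8106

With a Gamma(shape α, rate β) prior, the Poisson likelihood is conjugate: the posterior is Gamma(α + ΣXᵢ, β + n).
Batch 1: sum of counts S = 51 over n = 9 minutes.
After batch 1: Gamma(α+S, β+n) = Gamma(1.0+51, 3.4+9) = Gamma(52.0, 12.4).
Batch 2: sum of counts S = 76 over n = 14 minutes.
After batch 2: Gamma(α+S, β+n) = Gamma(52.0+76, 12.4+14) = Gamma(128.0, 26.4).
Mode of Gamma(α,β) for α≥1 is (α−1)/β = 127.0/26.4 = 4.8106.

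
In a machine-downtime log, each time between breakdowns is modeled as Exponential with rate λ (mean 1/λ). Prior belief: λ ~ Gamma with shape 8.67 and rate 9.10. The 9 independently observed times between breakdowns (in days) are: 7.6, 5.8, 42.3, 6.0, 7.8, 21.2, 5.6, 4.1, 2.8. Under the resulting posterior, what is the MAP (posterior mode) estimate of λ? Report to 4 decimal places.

With a Gamma(shape α, rate β) prior on the exponential rate λ, the posterior after n observations with total T = Σxᵢ is Gamma(α+n, β+T).
Sum of observations T = 103.2 days; n = 9.
Posterior: Gamma(8.67+9, 9.10+103.2) = Gamma(17.67, 112.30).
Mode = (α−1)/β = 0.1484.

0.1484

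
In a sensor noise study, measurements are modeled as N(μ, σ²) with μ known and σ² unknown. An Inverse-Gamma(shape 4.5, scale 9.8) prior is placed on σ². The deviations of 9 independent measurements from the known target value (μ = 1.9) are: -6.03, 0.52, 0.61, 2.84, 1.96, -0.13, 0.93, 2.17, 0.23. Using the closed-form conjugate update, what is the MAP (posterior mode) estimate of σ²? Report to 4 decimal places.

3.7077

With known mean μ and an Inverse-Gamma(α, β) prior on σ², the Normal likelihood is conjugate: posterior is Inv-Gamma(α + n/2, β + Σ(xᵢ−μ)²/2).
Σ(xᵢ−μ)² = (-6.03)² + (0.52)² + (0.61)² + (2.84)² + (1.96)² + (-0.13)² + (0.93)² + (2.17)² + (0.23)² = 54.5542.
Posterior: Inv-Gamma(4.5 + 9/2, 9.8 + 54.5542/2) = Inv-Gamma(9.00, 37.07710).
Mode = β/(α+1) = 37.07710/10.00 = 3.7077.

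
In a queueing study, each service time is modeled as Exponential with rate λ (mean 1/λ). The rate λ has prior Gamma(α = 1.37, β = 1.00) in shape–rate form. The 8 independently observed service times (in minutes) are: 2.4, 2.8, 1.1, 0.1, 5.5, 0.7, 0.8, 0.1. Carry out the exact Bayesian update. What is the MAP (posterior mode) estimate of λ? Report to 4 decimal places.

0.5772

With a Gamma(shape α, rate β) prior on the exponential rate λ, the posterior after n observations with total T = Σxᵢ is Gamma(α+n, β+T).
Sum of observations T = 13.5 minutes; n = 8.
Posterior: Gamma(1.37+8, 1.00+13.5) = Gamma(9.37, 14.50).
Mode = (α−1)/β = 0.5772.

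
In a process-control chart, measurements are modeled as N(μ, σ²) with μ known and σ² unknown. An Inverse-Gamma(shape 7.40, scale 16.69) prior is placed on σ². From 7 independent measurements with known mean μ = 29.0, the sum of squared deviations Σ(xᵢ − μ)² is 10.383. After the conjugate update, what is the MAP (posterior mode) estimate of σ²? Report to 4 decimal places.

With known mean μ and an Inverse-Gamma(α, β) prior on σ², the Normal likelihood is conjugate: posterior is Inv-Gamma(α + n/2, β + Σ(xᵢ−μ)²/2).
Posterior: Inv-Gamma(7.40 + 7/2, 16.69 + 10.383/2) = Inv-Gamma(10.90, 21.8815).
Mode = β/(α+1) = 21.8815/11.90 = 1.8388.

1.8388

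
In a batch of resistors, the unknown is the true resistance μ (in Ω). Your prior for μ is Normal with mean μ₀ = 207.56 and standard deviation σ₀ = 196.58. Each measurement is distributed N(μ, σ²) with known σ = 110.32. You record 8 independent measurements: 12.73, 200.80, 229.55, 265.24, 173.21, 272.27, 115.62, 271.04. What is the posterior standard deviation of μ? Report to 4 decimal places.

For Normal data with known variance σ², a Normal(μ₀, σ₀²) prior on μ is conjugate. Posterior precision = 1/σ₀² + n/σ²; posterior mean is the precision-weighted average of μ₀ and x̄.
σ₀² = 196.58² = 38643.6964, σ² = 110.32² = 12170.5024; σ² + n·σ₀² = 12170.5024 + 8·38643.6964 = 321320.0736.
Posterior precision = 1/σ₀² + n/σ² = 1/38643.6964 + 8/12170.5024 = (σ² + n·σ₀²)/(σ₀²σ²) = 321320.0736/(38643.6964·12170.5024); posterior variance σₙ² = σ₀²σ²/(σ² + n·σ₀²) = 38643.6964·12170.5024/321320.0736 = 1463.690689.
Posterior SD = √σₙ² = √(38643.6964·12170.5024/321320.0736) = 38.2582.

38.2582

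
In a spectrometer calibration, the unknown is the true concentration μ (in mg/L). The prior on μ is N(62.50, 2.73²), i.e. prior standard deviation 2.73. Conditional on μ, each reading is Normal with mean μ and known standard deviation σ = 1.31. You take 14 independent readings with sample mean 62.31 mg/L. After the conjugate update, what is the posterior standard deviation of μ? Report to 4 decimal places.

0.3473

For Normal data with known variance σ², a Normal(μ₀, σ₀²) prior on μ is conjugate. Posterior precision = 1/σ₀² + n/σ²; posterior mean is the precision-weighted average of μ₀ and x̄.
σ₀² = 2.73² = 7.4529, σ² = 1.31² = 1.7161; σ² + n·σ₀² = 1.7161 + 14·7.4529 = 106.0567.
Posterior precision = 1/σ₀² + n/σ² = 1/7.4529 + 14/1.7161 = (σ² + n·σ₀²)/(σ₀²σ²) = 106.0567/(7.4529·1.7161); posterior variance σₙ² = σ₀²σ²/(σ² + n·σ₀²) = 7.4529·1.7161/106.0567 = 0.120595.
Posterior SD = √σₙ² = √(7.4529·1.7161/106.0567) = 0.3473.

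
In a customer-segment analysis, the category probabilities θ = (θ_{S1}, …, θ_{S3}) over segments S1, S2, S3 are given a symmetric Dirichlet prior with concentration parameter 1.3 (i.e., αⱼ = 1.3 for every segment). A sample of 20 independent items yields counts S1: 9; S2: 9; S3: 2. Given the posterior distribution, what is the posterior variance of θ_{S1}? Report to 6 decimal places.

0.009849

The Dirichlet prior is conjugate to the Multinomial likelihood: each posterior αⱼ = prior αⱼ + observed count nⱼ.
Posterior concentration: (10.3, 10.3, 3.3), total = 23.9.
Var[θ_j] = α_j(Σα−α_j)/((Σα)²(Σα+1)) = 10.3·13.6/(23.9²·24.9) = 0.009849.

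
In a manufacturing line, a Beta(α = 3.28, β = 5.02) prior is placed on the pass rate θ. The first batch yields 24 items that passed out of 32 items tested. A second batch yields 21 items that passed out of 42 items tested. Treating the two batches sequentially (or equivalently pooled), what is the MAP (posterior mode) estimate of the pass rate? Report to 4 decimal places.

0.5888

The Beta prior is conjugate to a Binomial/Bernoulli likelihood; the update adds successes to α and failures to β.
After batch 1: Beta(3.28+24, 5.02+8) = Beta(27.28, 13.02).
After batch 2: Beta(27.28+21, 13.02+21) = Beta(48.28, 34.02).
Mode of Beta(a,b) for a,b>1 is (a−1)/(a+b−2) = 47.28/80.30 = 0.5888.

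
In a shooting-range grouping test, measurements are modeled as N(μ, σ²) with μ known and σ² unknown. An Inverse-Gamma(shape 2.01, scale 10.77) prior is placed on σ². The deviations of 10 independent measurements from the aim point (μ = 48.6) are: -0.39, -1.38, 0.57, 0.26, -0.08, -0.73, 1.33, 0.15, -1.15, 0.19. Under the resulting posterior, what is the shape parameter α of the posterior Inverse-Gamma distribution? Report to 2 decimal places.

With known mean μ and an Inverse-Gamma(α, β) prior on σ², the Normal likelihood is conjugate: posterior is Inv-Gamma(α + n/2, β + Σ(xᵢ−μ)²/2).
Σ(xᵢ−μ)² = (-0.39)² + (-1.38)² + (0.57)² + (0.26)² + (-0.08)² + (-0.73)² + (1.33)² + (0.15)² + (-1.15)² + (0.19)² = 6.1383.
Posterior: Inv-Gamma(2.01 + 10/2, 10.77 + 6.1383/2) = Inv-Gamma(7.01, 13.83915).
Posterior α = 7.01.

7.01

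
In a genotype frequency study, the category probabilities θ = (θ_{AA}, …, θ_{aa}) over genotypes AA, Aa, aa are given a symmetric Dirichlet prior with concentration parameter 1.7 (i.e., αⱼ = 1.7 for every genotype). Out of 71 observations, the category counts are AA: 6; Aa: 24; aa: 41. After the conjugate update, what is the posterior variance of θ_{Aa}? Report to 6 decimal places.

The Dirichlet prior is conjugate to the Multinomial likelihood: each posterior αⱼ = prior αⱼ + observed count nⱼ.
Posterior concentration: (7.7, 25.7, 42.7), total = 76.1.
Var[θ_j] = α_j(Σα−α_j)/((Σα)²(Σα+1)) = 25.7·50.4/(76.1²·77.1) = 0.002901.

0.002901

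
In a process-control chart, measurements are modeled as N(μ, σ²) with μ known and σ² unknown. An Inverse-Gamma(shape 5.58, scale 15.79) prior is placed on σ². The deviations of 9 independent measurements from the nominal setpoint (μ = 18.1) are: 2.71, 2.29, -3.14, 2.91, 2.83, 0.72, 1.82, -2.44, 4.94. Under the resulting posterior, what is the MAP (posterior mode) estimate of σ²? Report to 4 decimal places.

With known mean μ and an Inverse-Gamma(α, β) prior on σ², the Normal likelihood is conjugate: posterior is Inv-Gamma(α + n/2, β + Σ(xᵢ−μ)²/2).
Σ(xᵢ−μ)² = (2.71)² + (2.29)² + (-3.14)² + (2.91)² + (2.83)² + (0.72)² + (1.82)² + (-2.44)² + (4.94)² = 73.1128.
Posterior: Inv-Gamma(5.58 + 9/2, 15.79 + 73.1128/2) = Inv-Gamma(10.08, 52.34640).
Mode = β/(α+1) = 52.34640/11.08 = 4.7244.

4.7244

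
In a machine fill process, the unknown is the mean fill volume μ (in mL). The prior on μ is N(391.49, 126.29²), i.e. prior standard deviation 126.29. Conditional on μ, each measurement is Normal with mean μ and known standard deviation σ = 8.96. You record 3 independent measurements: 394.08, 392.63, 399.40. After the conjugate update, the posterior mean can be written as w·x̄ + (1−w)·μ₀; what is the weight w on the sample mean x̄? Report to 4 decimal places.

For Normal data with known variance σ², a Normal(μ₀, σ₀²) prior on μ is conjugate. Posterior precision = 1/σ₀² + n/σ²; posterior mean is the precision-weighted average of μ₀ and x̄.
σ₀² = 126.29² = 15949.1641, σ² = 8.96² = 80.2816. Prior precision 1/σ₀² = 1/15949.1641; data precision n/σ² = 3/80.2816.
w = (n/σ²)/(1/σ₀² + n/σ²) = n·σ₀²/(σ² + n·σ₀²) = 3·15949.1641/(80.2816 + 3·15949.1641) = 47847.4923/47927.7739 = 0.9983.

0.9983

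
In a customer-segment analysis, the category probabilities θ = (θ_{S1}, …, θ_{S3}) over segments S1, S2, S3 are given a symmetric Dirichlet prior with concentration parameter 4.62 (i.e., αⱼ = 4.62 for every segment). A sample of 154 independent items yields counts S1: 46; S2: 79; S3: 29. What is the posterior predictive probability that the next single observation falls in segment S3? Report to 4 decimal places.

The Dirichlet prior is conjugate to the Multinomial likelihood: each posterior αⱼ = prior αⱼ + observed count nⱼ.
Posterior concentration: (50.62, 83.62, 33.62), total = 167.86.
P(next = S3 | data) = α_{S3}/Σα = 0.2003.

0.2003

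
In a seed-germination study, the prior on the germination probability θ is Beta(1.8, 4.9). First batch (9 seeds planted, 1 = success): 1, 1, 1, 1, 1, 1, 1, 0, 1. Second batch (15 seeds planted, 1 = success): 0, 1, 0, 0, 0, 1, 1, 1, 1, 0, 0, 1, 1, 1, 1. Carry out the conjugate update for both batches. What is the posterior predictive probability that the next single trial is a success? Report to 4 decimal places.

The Beta prior is conjugate to a Binomial/Bernoulli likelihood; the update adds successes to α and failures to β.
After batch 1: Beta(1.8+8, 4.9+1) = Beta(9.8, 5.9).
After batch 2: Beta(9.8+9, 5.9+6) = Beta(18.8, 11.9).
For a single future Bernoulli trial, P(success | data) = α/(α+β) = 0.6124.

0.6124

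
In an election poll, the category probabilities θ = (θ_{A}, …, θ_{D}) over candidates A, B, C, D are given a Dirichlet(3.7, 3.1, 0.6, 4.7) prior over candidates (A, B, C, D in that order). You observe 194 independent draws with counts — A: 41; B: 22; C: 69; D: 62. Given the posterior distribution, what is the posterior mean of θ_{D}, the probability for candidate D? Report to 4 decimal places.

0.3236

The Dirichlet prior is conjugate to the Multinomial likelihood: each posterior αⱼ = prior αⱼ + observed count nⱼ.
Posterior concentration: (44.7, 25.1, 69.6, 66.7), total = 206.1.
E[θ_{D}|data] = α_{D}/Σα = 66.7/206.1 = 0.3236.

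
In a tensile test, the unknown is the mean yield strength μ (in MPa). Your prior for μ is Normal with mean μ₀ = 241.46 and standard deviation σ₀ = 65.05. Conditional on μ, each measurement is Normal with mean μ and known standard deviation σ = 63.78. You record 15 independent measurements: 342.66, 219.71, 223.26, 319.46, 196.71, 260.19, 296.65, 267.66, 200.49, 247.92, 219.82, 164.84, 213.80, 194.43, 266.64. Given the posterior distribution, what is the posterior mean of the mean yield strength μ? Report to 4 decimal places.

242.2331

For Normal data with known variance σ², a Normal(μ₀, σ₀²) prior on μ is conjugate. Posterior precision = 1/σ₀² + n/σ²; posterior mean is the precision-weighted average of μ₀ and x̄.
Σxᵢ = 342.66 + 219.71 + 223.26 + 319.46 + 196.71 + 260.19 + 296.65 + 267.66 + 200.49 + 247.92 + 219.82 + 164.84 + 213.80 + 194.43 + 266.64 = 3634.24, so n·x̄ = 3634.24.
σ₀² = 65.05² = 4231.5025, σ² = 63.78² = 4067.8884; σ² + n·σ₀² = 4067.8884 + 15·4231.5025 = 67540.4259.
Posterior mean = (μ₀/σ₀² + n·x̄/σ²)/(1/σ₀² + n/σ²) = (σ²·μ₀ + σ₀²·n·x̄)/(σ² + n·σ₀²) = (4067.8884·241.46 + 4231.5025·3634.24)/67540.4259 = 16360527.978664/67540.4259 = 242.2331.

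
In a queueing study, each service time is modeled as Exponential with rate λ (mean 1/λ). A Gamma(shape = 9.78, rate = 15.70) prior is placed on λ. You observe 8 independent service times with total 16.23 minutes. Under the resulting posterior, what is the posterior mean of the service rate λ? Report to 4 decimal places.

0.5568

With a Gamma(shape α, rate β) prior on the exponential rate λ, the posterior after n observations with total T = Σxᵢ is Gamma(α+n, β+T).
Posterior: Gamma(9.78+8, 15.70+16.23) = Gamma(17.78, 31.93).
Posterior mean of λ = α/β = 17.78/31.93 = 0.5568.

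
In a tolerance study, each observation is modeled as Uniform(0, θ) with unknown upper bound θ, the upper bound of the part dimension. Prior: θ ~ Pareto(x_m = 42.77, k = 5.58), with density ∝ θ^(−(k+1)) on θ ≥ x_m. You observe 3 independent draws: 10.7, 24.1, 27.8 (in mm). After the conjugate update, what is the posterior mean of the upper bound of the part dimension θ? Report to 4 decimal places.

A Pareto(scale x_m, shape k) prior on the upper bound θ of Uniform(0, θ) is conjugate: posterior is Pareto(max(x_m, max xᵢ), k + n).
Sample maximum = 27.8; prior scale x_m = 42.77 → posterior scale = max = 42.77.
Posterior shape = 5.58 + 3 = 8.58.
E[θ|data] = k·x_m/(k−1) = 8.58·42.77/7.58 = 48.4125.

48.4125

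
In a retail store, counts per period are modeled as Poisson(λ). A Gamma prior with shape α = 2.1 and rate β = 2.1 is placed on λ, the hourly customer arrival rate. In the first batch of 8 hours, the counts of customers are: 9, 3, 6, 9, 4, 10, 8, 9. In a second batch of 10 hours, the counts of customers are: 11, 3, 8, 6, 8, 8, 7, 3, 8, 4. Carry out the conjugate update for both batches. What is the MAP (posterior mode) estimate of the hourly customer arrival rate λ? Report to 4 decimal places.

6.2239

With a Gamma(shape α, rate β) prior, the Poisson likelihood is conjugate: the posterior is Gamma(α + ΣXᵢ, β + n).
Batch 1: sum of counts S = 58 over n = 8 hours.
After batch 1: Gamma(α+S, β+n) = Gamma(2.1+58, 2.1+8) = Gamma(60.1, 10.1).
Batch 2: sum of counts S = 66 over n = 10 hours.
After batch 2: Gamma(α+S, β+n) = Gamma(60.1+66, 10.1+10) = Gamma(126.1, 20.1).
Mode of Gamma(α,β) for α≥1 is (α−1)/β = 125.1/20.1 = 6.2239.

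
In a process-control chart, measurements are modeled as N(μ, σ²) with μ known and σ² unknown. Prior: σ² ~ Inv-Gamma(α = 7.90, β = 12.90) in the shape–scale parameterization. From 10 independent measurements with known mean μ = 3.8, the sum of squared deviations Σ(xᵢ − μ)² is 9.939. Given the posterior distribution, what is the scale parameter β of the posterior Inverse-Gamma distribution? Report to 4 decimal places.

With known mean μ and an Inverse-Gamma(α, β) prior on σ², the Normal likelihood is conjugate: posterior is Inv-Gamma(α + n/2, β + Σ(xᵢ−μ)²/2).
Posterior: Inv-Gamma(7.90 + 10/2, 12.90 + 9.939/2) = Inv-Gamma(12.90, 17.8695).
Posterior β = 17.8695.

17.8695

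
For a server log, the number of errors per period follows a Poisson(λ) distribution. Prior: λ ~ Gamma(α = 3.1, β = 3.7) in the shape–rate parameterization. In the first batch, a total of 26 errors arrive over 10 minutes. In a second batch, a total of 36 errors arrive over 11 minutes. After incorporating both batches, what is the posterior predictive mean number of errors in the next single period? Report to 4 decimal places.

With a Gamma(shape α, rate β) prior, the Poisson likelihood is conjugate: the posterior is Gamma(α + ΣXᵢ, β + n).
After batch 1: Gamma(α+S, β+n) = Gamma(3.1+26, 3.7+10) = Gamma(29.1, 13.7).
After batch 2: Gamma(α+S, β+n) = Gamma(29.1+36, 13.7+11) = Gamma(65.1, 24.7).
The predictive distribution for one future period is NegBinom with mean α/β = 2.6356.

2.6356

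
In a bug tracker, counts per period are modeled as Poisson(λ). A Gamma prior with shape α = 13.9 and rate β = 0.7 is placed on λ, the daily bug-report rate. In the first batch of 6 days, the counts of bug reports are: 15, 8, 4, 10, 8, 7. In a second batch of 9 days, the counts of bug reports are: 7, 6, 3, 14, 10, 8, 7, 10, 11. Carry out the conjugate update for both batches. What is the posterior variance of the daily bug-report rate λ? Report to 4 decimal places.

With a Gamma(shape α, rate β) prior, the Poisson likelihood is conjugate: the posterior is Gamma(α + ΣXᵢ, β + n).
Batch 1: sum of counts S = 52 over n = 6 days.
After batch 1: Gamma(α+S, β+n) = Gamma(13.9+52, 0.7+6) = Gamma(65.9, 6.7).
Batch 2: sum of counts S = 76 over n = 9 days.
After batch 2: Gamma(α+S, β+n) = Gamma(65.9+76, 6.7+9) = Gamma(141.9, 15.7).
Var = α/β² = 141.9/15.7² = 0.5757.

0.5757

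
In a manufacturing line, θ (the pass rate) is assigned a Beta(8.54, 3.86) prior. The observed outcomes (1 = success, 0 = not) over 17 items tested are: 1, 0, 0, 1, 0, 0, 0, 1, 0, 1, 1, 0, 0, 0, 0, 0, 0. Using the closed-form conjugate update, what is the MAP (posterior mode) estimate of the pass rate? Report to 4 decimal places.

0.4577

The Beta prior is conjugate to a Binomial/Bernoulli likelihood; the update adds successes to α and failures to β.
Posterior: Beta(α+k, β+n−k) = Beta(8.54+5, 3.86+12) = Beta(13.54, 15.86).
Mode of Beta(a,b) for a,b>1 is (a−1)/(a+b−2) = 12.54/27.40 = 0.4577.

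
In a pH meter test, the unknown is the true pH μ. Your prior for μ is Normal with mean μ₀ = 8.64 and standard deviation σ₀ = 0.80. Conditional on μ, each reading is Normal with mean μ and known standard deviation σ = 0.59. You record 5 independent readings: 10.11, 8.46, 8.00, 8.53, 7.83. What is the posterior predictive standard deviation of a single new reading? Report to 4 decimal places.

0.6410

For Normal data with known variance σ², a Normal(μ₀, σ₀²) prior on μ is conjugate. Posterior precision = 1/σ₀² + n/σ²; posterior mean is the precision-weighted average of μ₀ and x̄.
σ₀² = 0.80² = 0.64, σ² = 0.59² = 0.3481; σ² + n·σ₀² = 0.3481 + 5·0.64 = 3.5481.
Posterior precision = 1/σ₀² + n/σ² = 1/0.64 + 5/0.3481 = (σ² + n·σ₀²)/(σ₀²σ²) = 3.5481/(0.64·0.3481); posterior variance σₙ² = σ₀²σ²/(σ² + n·σ₀²) = 0.64·0.3481/3.5481 = 0.062790.
Predictive variance for one new observation = σₙ² + σ² = 0.64·0.3481/3.5481 + 0.3481 = σ²·(σ₀² + 3.5481)/3.5481 = 0.3481·4.1881/3.5481 = 0.410890; SD = √(0.3481·4.1881/3.5481) = 0.6410.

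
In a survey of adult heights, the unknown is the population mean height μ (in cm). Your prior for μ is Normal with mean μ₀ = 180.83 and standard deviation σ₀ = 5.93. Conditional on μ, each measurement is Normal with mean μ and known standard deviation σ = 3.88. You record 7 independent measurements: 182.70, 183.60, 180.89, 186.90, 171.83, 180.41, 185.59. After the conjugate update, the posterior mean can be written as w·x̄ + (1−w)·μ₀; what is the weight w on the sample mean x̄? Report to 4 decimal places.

0.9424

For Normal data with known variance σ², a Normal(μ₀, σ₀²) prior on μ is conjugate. Posterior precision = 1/σ₀² + n/σ²; posterior mean is the precision-weighted average of μ₀ and x̄.
σ₀² = 5.93² = 35.1649, σ² = 3.88² = 15.0544. Prior precision 1/σ₀² = 1/35.1649; data precision n/σ² = 7/15.0544.
w = (n/σ²)/(1/σ₀² + n/σ²) = n·σ₀²/(σ² + n·σ₀²) = 7·35.1649/(15.0544 + 7·35.1649) = 246.1543/261.2087 = 0.9424.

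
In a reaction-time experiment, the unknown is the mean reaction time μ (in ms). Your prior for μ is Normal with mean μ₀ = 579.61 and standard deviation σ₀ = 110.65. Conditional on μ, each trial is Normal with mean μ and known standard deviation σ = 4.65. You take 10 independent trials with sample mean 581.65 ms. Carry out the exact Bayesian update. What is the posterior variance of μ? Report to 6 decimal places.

For Normal data with known variance σ², a Normal(μ₀, σ₀²) prior on μ is conjugate. Posterior precision = 1/σ₀² + n/σ²; posterior mean is the precision-weighted average of μ₀ and x̄.
σ₀² = 110.65² = 12243.4225, σ² = 4.65² = 21.6225; σ² + n·σ₀² = 21.6225 + 10·12243.4225 = 122455.8475.
Posterior precision = 1/σ₀² + n/σ² = 1/12243.4225 + 10/21.6225 = (σ² + n·σ₀²)/(σ₀²σ²) = 122455.8475/(12243.4225·21.6225); posterior variance σₙ² = σ₀²σ²/(σ² + n·σ₀²) = 12243.4225·21.6225/122455.8475 = 2.161868.

2.161868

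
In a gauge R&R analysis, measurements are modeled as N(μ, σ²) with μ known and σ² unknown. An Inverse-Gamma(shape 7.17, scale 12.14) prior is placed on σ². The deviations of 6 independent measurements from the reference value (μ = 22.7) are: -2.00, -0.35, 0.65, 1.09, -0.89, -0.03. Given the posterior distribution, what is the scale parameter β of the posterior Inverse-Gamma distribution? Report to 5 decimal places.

With known mean μ and an Inverse-Gamma(α, β) prior on σ², the Normal likelihood is conjugate: posterior is Inv-Gamma(α + n/2, β + Σ(xᵢ−μ)²/2).
Σ(xᵢ−μ)² = (-2.00)² + (-0.35)² + (0.65)² + (1.09)² + (-0.89)² + (-0.03)² = 6.5261.
Posterior: Inv-Gamma(7.17 + 6/2, 12.14 + 6.5261/2) = Inv-Gamma(10.17, 15.40305).
Posterior β = 15.40305.

15.40305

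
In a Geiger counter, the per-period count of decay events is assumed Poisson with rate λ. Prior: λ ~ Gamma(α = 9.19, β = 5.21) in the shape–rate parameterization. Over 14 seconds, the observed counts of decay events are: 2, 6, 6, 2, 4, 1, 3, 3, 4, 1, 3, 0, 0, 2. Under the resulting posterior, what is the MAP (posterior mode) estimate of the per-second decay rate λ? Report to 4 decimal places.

2.3524

With a Gamma(shape α, rate β) prior, the Poisson likelihood is conjugate: the posterior is Gamma(α + ΣXᵢ, β + n).
Sum of counts S = 37 over n = 14 seconds.
Posterior: Gamma(α+S, β+n) = Gamma(9.19+37, 5.21+14) = Gamma(46.19, 19.21).
Mode of Gamma(α,β) for α≥1 is (α−1)/β = 45.19/19.21 = 2.3524.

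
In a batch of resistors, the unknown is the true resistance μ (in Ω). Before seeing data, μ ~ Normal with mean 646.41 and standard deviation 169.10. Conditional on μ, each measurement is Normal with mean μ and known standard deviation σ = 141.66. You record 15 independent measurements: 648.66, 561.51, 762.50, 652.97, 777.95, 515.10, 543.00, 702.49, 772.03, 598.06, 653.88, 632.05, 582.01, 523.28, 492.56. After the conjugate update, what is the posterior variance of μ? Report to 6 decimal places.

1278.042531

For Normal data with known variance σ², a Normal(μ₀, σ₀²) prior on μ is conjugate. Posterior precision = 1/σ₀² + n/σ²; posterior mean is the precision-weighted average of μ₀ and x̄.
σ₀² = 169.10² = 28594.81, σ² = 141.66² = 20067.5556; σ² + n·σ₀² = 20067.5556 + 15·28594.81 = 448989.7056.
Posterior precision = 1/σ₀² + n/σ² = 1/28594.81 + 15/20067.5556 = (σ² + n·σ₀²)/(σ₀²σ²) = 448989.7056/(28594.81·20067.5556); posterior variance σₙ² = σ₀²σ²/(σ² + n·σ₀²) = 28594.81·20067.5556/448989.7056 = 1278.042531.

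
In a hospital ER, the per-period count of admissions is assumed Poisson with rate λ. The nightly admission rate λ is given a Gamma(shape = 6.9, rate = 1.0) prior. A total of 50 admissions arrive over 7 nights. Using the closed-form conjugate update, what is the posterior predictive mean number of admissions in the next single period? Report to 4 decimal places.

With a Gamma(shape α, rate β) prior, the Poisson likelihood is conjugate: the posterior is Gamma(α + ΣXᵢ, β + n).
Posterior: Gamma(α+S, β+n) = Gamma(6.9+50, 1.0+7) = Gamma(56.9, 8.0).
The predictive distribution for one future period is NegBinom with mean α/β = 7.1125.

7.1125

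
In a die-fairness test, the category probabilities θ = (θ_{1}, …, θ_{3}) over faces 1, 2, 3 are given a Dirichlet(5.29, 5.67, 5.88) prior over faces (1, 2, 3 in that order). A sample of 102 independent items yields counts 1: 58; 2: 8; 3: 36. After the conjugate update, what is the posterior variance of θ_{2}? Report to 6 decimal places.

The Dirichlet prior is conjugate to the Multinomial likelihood: each posterior αⱼ = prior αⱼ + observed count nⱼ.
Posterior concentration: (63.29, 13.67, 41.88), total = 118.84.
Var[θ_j] = α_j(Σα−α_j)/((Σα)²(Σα+1)) = 13.67·105.17/(118.84²·119.84) = 0.000849.

0.000849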